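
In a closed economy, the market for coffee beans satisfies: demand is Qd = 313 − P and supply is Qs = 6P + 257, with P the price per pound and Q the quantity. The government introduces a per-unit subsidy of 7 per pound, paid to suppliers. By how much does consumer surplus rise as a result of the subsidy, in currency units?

Consumer surplus rises by 1848.

Without the subsidy, 313 − P = 6P + 257 gives 7P = 56, so P* = 8 and Q* = 305.
With a per-unit subsidy paid to suppliers, each receives P + 7 per unit sold, so supply becomes Qs = 6(P + 7) + 257.
New equilibrium: consumers pay 2, suppliers receive 9, Q = 311. (Wedge: Pb − Ps = −7.)
ΔCS is the trapezoid between Q = 311 and Q = 305 of height 6: ½ · (305 + 311) · 6 = 1848.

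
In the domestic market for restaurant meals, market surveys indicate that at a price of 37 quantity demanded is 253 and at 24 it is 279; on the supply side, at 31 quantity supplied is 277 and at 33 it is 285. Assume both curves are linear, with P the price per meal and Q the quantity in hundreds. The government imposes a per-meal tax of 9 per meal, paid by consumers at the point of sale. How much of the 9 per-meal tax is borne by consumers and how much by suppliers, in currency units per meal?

Demand slope: (279 − 253)/(24 − 37) = -2, so Qd = 327 − 2P.
Supply slope: (285 − 277)/(33 − 31) = 4, so Qs = 4P + 153.
Without the tax, 327 − 2P = 4P + 153 gives 6P = 174, so P* = 29 and Q* = 269.
With the tax collected from consumers, demand (in seller-price terms) shifts: Qd = 327 − 2(P + 9).
New equilibrium: consumers pay 35, suppliers receive 26, Q = 257. (Wedge: Pb − Ps = 9.)
Burden on consumers: 6; on suppliers: 3. (They sum to 9.)
The less price-elastic side of the market bears the larger share of a per-unit tax.

Consumers bear 6 per meal; suppliers bear 3 per meal.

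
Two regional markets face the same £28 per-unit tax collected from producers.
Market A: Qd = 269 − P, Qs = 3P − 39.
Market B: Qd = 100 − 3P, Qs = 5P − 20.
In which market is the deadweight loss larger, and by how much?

Market B, by £441.

Market A: pre-tax P* = £77, Q* = 192; post-tax Q = 171; deadweight loss = £294.
Market B: pre-tax P* = £15, Q* = 55; post-tax Q = 2.5; deadweight loss = £735.
Difference: £294 vs £735 → market B is larger by £441.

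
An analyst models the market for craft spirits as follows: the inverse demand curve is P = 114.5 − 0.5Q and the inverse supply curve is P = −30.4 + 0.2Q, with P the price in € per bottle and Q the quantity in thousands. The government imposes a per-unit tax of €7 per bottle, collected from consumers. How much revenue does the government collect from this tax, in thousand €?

Tax revenue = €1379 thousand.

Rewrite in direct form: Qd = 229 − 2P and Qs = 5P + 152.
Before the tax: set 229 − 2P = 5P + 152 → P* = €11, Q* = 207.
With the tax collected from consumers, demand (in seller-price terms) shifts: Qd = 229 − 2(P + 7).
New equilibrium: consumers pay €16, producers receive €9, Q = 197. (Wedge: Pb − Ps = 7.)
Revenue = t · Q = 7 · 197 = €1379.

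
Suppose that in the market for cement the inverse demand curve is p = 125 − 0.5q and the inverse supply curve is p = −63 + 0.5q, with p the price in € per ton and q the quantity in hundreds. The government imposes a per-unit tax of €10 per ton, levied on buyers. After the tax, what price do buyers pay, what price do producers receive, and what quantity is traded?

Inverting to q(p) form: qd = 250 − 2p; qs = 2p + 126.
Before the tax: set 250 − 2p = 2p + 126 → p* = €31, q* = 188.
With the tax collected from buyers, demand (in seller-price terms) shifts: qd = 250 − 2(p + 10).
New equilibrium: buyers pay €36, producers receive €26, q = 178. (Wedge: pb − ps = 10.)

Buyers pay €36; producers receive €26; quantity = 178.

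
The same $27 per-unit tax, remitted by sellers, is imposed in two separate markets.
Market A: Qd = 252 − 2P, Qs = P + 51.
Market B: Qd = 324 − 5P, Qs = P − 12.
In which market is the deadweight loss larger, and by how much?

Market A: pre-tax P* = $67, Q* = 118; post-tax Q = 100; deadweight loss = $243.
Market B: pre-tax P* = $56, Q* = 44; post-tax Q = 21.5; deadweight loss = $303.75.
Difference: $243 vs $303.75 → market B is larger by $60.75.

Market B, by $60.75.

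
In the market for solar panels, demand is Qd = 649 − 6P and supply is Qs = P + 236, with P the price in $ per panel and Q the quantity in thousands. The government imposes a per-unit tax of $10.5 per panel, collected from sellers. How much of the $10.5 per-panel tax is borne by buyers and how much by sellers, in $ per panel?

Before the tax: set 649 − 6P = P + 236 → P* = $59, Q* = 295.
With the tax collected from sellers, supply shifts: Qs = (P − 10.5) + 236.
Solving gives Q = 286 with buyers paying $60.5 and sellers receiving $50 (the $10.5 wedge).
Burden on buyers: $1.5; on sellers: $9. (They sum to $10.5.)
The less price-elastic side of the market bears the larger share of a per-unit tax.

Buyers bear $1.5 per panel; sellers bear $9 per panel.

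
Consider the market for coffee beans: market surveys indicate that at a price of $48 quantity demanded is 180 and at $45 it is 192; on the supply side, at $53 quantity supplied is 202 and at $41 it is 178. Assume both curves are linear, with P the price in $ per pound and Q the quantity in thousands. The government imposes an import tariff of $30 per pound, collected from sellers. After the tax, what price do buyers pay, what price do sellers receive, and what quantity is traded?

Demand slope: (192 − 180)/(45 − 48) = -4, so Qd = 372 − 4P.
Supply slope: (178 − 202)/(41 − 53) = 2, so Qs = 2P + 96.
Before the tax: set 372 − 4P = 2P + 96 → P* = $46, Q* = 188.
With the tax collected from sellers, supply shifts: Qs = 2(P − 30) + 96.
New equilibrium: buyers pay $56, sellers receive $26, Q = 148. (Wedge: Pb − Ps = 30.)

Buyers pay $56; sellers receive $26; quantity = 148.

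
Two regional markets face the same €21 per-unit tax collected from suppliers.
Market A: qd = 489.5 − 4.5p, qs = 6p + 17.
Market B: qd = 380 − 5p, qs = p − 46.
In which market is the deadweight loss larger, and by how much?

Market A: pre-tax p* = €45, q* = 287; post-tax q = 233; deadweight loss = €567.
Market B: pre-tax p* = €71, q* = 25; post-tax q = 7.5; deadweight loss = €183.75.
Difference: €567 vs €183.75 → market A is larger by €383.25.

Market A, by €383.25.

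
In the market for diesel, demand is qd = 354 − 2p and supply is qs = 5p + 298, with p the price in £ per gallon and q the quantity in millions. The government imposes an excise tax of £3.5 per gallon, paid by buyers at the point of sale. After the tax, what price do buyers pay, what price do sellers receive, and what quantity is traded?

Before the tax: set 354 − 2p = 5p + 298 → p* = £8, q* = 338.
With the tax collected from buyers, demand (in seller-price terms) shifts: qd = 354 − 2(p + 3.5).
New equilibrium: buyers pay £10.5, sellers receive £7, q = 333. (Wedge: pb − ps = 3.5.)
The less price-elastic side of the market bears the larger share of a per-unit tax.

Buyers pay £10.5; sellers receive £7; quantity = 333.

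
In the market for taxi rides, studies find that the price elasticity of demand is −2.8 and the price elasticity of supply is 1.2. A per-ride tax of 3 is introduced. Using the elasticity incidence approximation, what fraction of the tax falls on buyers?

Buyers' share ≈ 0.3.

Incidence ratio: buyers' share ≈ εs / (εs + |εd|) = 1.2 / (1.2 + 2.8) = 0.3.
Supply is the less elastic side, so buyers bear the smaller share.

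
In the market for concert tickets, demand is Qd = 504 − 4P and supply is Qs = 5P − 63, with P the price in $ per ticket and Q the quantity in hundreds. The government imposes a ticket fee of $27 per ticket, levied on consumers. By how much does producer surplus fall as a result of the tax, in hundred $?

Without the tax, 504 − 4P = 5P − 63 gives 9P = 567, so P* = $63 and Q* = 252.
With the tax collected from consumers, demand (in seller-price terms) shifts: Qd = 504 − 4(P + 27).
Solving gives Q = 192 with consumers paying $78 and suppliers receiving $51 (the $27 wedge).
ΔPS is the trapezoid between Q = 192 and Q = 252 of height $12: ½ · (252 + 192) · 12 = $2664.

Producer surplus falls by $2664 hundred.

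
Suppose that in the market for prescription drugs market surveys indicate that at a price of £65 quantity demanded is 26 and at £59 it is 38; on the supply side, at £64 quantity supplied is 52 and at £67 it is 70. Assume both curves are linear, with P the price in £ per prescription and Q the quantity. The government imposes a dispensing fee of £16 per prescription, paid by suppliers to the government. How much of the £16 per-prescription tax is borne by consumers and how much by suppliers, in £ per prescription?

Consumers bear £12 per prescription; suppliers bear £4 per prescription.

Demand slope: (38 − 26)/(59 − 65) = -2, so Qd = 156 − 2P.
Supply slope: (70 − 52)/(67 − 64) = 6, so Qs = 6P − 332.
Before the tax: set 156 − 2P = 6P − 332 → P* = £61, Q* = 34.
With the tax collected from suppliers, supply shifts: Qs = 6(P − 16) − 332.
New equilibrium: consumers pay £73, suppliers receive £57, Q = 10. (Wedge: Pb − Ps = 16.)
Burden on consumers: £12; on suppliers: £4. (They sum to £16.)
The less price-elastic side of the market bears the larger share of a per-unit tax.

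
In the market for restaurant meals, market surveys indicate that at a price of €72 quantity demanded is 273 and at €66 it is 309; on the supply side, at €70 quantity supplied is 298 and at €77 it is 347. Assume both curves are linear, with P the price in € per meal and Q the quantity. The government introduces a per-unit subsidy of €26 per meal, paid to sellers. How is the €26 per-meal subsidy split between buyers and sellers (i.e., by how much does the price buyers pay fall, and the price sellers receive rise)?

Buyers gain €14 per meal; sellers gain €12 per meal.

Demand slope: (309 − 273)/(66 − 72) = -6, so Qd = 705 − 6P.
Supply slope: (347 − 298)/(77 − 70) = 7, so Qs = 7P − 192.
Without the subsidy, 705 − 6P = 7P − 192 gives 13P = 897, so P* = €69 and Q* = 291.
With a per-unit subsidy paid to sellers, each receives P + 26 per unit sold, so supply becomes Qs = 7(P + 26) − 192.
New equilibrium: buyers pay €55, sellers receive €81, Q = 375. (Wedge: Pb − Ps = −26.)
Gain to buyers: €14; to sellers: €12. (They sum to €26.)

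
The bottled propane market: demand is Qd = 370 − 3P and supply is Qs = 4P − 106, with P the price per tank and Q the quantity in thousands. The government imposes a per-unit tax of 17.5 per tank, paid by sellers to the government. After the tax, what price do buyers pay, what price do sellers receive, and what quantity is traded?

Buyers pay 78; sellers receive 60.5; quantity = 136.

Before the tax: set 370 − 3P = 4P − 106 → P* = 68, Q* = 166.
With the tax collected from sellers, supply shifts: Qs = 4(P − 17.5) − 106.
New equilibrium: buyers pay 78, sellers receive 60.5, Q = 136. (Wedge: Pb − Ps = 17.5.)
The less price-elastic side of the market bears the larger share of a per-unit tax.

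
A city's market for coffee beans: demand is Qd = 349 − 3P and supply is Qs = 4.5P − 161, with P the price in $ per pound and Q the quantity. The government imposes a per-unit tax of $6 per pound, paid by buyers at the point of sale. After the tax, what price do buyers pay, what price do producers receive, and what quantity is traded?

Buyers pay $71.6; producers receive $65.6; quantity = 134.2.

Without the tax, 349 − 3P = 4.5P − 161 gives 7.5P = 510, so P* = $68 and Q* = 145.
With the tax collected from buyers, demand (in seller-price terms) shifts: Qd = 349 − 3(P + 6).
New equilibrium: buyers pay $71.6, producers receive $65.6, Q = 134.2. (Wedge: Pb − Ps = 6.)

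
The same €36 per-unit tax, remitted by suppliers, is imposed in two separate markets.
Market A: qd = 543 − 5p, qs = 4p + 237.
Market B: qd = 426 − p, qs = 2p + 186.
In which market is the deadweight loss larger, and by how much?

Market A, by €1008.

Market A: pre-tax p* = €34, q* = 373; post-tax q = 293; deadweight loss = €1440.
Market B: pre-tax p* = €80, q* = 346; post-tax q = 322; deadweight loss = €432.
Difference: €1440 vs €432 → market A is larger by €1008.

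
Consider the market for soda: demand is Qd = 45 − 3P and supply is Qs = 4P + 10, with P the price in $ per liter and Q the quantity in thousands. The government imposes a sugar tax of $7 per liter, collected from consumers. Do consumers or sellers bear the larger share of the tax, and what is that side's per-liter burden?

Before the tax: set 45 − 3P = 4P + 10 → P* = $5, Q* = 30.
With the tax collected from consumers, demand (in seller-price terms) shifts: Qd = 45 − 3(P + 7).
New equilibrium: consumers pay $9, sellers receive $2, Q = 18. (Wedge: Pb − Ps = 7.)
Per-liter burden: consumers $4, sellers $3.
Consumers take the larger share because demand is less price-elastic here (demand slope 3 vs supply slope 4).
The less price-elastic side of the market bears the larger share of a per-unit tax.

Consumers bear the larger share: $4 per liter.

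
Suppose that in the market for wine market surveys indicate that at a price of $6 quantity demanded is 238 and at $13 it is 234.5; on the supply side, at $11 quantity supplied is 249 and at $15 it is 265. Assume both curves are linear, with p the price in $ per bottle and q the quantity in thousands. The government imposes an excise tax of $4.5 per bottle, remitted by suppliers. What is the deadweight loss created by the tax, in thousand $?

Deadweight loss = $4.5 thousand.

Demand slope: (234.5 − 238)/(13 − 6) = -0.5, so qd = 241 − 0.5p.
Supply slope: (265 − 249)/(15 − 11) = 4, so qs = 4p + 205.
Before the tax: set 241 − 0.5p = 4p + 205 → p* = $8, q* = 237.
With the tax collected from suppliers, supply shifts: qs = 4(p − 4.5) + 205.
New equilibrium: consumers pay $12, suppliers receive $7.5, q = 235. (Wedge: pb − ps = 4.5.)
Quantity falls by |ΔQ| = |237 − 235| = 2.
DWL = ½ · t · |ΔQ| = ½ · 4.5 · 2 = $4.5.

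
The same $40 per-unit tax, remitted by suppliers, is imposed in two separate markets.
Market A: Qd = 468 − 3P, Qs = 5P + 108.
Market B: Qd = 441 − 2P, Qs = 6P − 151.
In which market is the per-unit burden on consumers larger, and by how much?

Market B, by $5.

Market A: pre-tax P* = $45, Q* = 333; post-tax Q = 258; per-unit burden on consumers = $25.
Market B: pre-tax P* = $74, Q* = 293; post-tax Q = 233; per-unit burden on consumers = $30.
Difference: $25 vs $30 → market B is larger by $5.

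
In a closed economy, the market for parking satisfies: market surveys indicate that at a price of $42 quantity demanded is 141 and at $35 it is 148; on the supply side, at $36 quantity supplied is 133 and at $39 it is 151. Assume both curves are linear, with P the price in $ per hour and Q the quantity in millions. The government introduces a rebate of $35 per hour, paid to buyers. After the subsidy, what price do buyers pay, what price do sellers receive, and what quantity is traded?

Demand slope: (148 − 141)/(35 − 42) = -1, so Qd = 183 − P.
Supply slope: (151 − 133)/(39 − 36) = 6, so Qs = 6P − 83.
Before the subsidy: set 183 − P = 6P − 83 → P* = $38, Q* = 145.
With a per-unit subsidy paid to buyers, each effectively pays P − 35, so demand becomes Qd = 183 − (P − 35).
Solving gives Q = 175 with buyers paying $8 and sellers receiving $43 (the $35 wedge).

Buyers pay $8; sellers receive $43; quantity = 175.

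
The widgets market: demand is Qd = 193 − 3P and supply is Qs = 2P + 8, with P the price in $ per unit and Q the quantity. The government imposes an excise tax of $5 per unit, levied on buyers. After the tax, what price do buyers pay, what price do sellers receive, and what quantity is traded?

Buyers pay $39; sellers receive $34; quantity = 76.

Without the tax, 193 − 3P = 2P + 8 gives 5P = 185, so P* = $37 and Q* = 82.
With the tax collected from buyers, demand (in seller-price terms) shifts: Qd = 193 − 3(P + 5).
Solving gives Q = 76 with buyers paying $39 and sellers receiving $34 (the $5 wedge).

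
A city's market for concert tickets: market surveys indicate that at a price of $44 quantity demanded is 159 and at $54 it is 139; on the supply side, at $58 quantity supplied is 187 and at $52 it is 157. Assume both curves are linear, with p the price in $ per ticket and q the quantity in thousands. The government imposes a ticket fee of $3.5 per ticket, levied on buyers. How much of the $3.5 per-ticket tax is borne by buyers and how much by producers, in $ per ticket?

Buyers bear $2.5 per ticket; producers bear $1 per ticket.

Demand slope: (139 − 159)/(54 − 44) = -2, so qd = 247 − 2p.
Supply slope: (157 − 187)/(52 − 58) = 5, so qs = 5p − 103.
Without the tax, 247 − 2p = 5p − 103 gives 7p = 350, so p* = $50 and q* = 147.
With the tax collected from buyers, demand (in seller-price terms) shifts: qd = 247 − 2(p + 3.5).
Solving gives q = 142 with buyers paying $52.5 and producers receiving $49 (the $3.5 wedge).
Burden on buyers: $2.5; on producers: $1. (They sum to $3.5.)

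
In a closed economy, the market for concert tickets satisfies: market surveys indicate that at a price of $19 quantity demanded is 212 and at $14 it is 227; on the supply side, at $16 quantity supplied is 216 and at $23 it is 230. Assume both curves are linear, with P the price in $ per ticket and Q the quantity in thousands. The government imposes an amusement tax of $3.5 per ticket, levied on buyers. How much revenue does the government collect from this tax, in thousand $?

Demand slope: (227 − 212)/(14 − 19) = -3, so Qd = 269 − 3P.
Supply slope: (230 − 216)/(23 − 16) = 2, so Qs = 2P + 184.
Before the tax: set 269 − 3P = 2P + 184 → P* = $17, Q* = 218.
With the tax collected from buyers, demand (in seller-price terms) shifts: Qd = 269 − 3(P + 3.5).
Solving gives Q = 213.8 with buyers paying $18.4 and producers receiving $14.9 (the $3.5 wedge).
Revenue = t · Q = 3.5 · 213.8 = $748.3.

Tax revenue = $748.3 thousand.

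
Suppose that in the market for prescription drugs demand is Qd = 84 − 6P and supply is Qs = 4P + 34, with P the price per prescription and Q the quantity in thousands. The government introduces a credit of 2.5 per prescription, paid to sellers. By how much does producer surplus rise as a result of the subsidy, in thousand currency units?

Before the subsidy: set 84 − 6P = 4P + 34 → P* = 5, Q* = 54.
With a per-unit subsidy paid to sellers, each receives P + 2.5 per unit sold, so supply becomes Qs = 4(P + 2.5) + 34.
Solving gives Q = 60 with buyers paying 4 and sellers receiving 6.5 (the 2.5 wedge).
ΔPS is the trapezoid between Q = 60 and Q = 54 of height 1.5: ½ · (54 + 60) · 1.5 = 85.5.

Producer surplus rises by 85.5 thousand.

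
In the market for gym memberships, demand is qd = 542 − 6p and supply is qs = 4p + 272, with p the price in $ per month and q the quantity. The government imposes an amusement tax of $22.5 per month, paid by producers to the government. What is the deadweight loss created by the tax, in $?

Deadweight loss = $607.5.

Before the tax: set 542 − 6p = 4p + 272 → p* = $27, q* = 380.
With the tax collected from producers, supply shifts: qs = 4(p − 22.5) + 272.
Solving gives q = 326 with buyers paying $36 and producers receiving $13.5 (the $22.5 wedge).
Quantity falls by |ΔQ| = |380 − 326| = 54.
DWL = ½ · t · |ΔQ| = ½ · 22.5 · 54 = $607.5.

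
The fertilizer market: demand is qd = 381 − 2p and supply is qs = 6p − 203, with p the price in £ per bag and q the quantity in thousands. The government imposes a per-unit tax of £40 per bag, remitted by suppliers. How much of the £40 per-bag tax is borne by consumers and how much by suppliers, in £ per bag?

Before the tax: set 381 − 2p = 6p − 203 → p* = £73, q* = 235.
With the tax collected from suppliers, supply shifts: qs = 6(p − 40) − 203.
Solving gives q = 175 with consumers paying £103 and suppliers receiving £63 (the £40 wedge).
Burden on consumers: £30; on suppliers: £10. (They sum to £40.)
The less price-elastic side of the market bears the larger share of a per-unit tax.

Consumers bear £30 per bag; suppliers bear £10 per bag.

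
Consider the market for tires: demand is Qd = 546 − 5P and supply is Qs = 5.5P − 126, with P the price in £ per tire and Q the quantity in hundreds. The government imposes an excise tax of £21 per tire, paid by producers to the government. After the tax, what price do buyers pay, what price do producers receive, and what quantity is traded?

Without the tax, 546 − 5P = 5.5P − 126 gives 10.5P = 672, so P* = £64 and Q* = 226.
With the tax collected from producers, supply shifts: Qs = 5.5(P − 21) − 126.
New equilibrium: buyers pay £75, producers receive £54, Q = 171. (Wedge: Pb − Ps = 21.)
The less price-elastic side of the market bears the larger share of a per-unit tax.

Buyers pay £75; producers receive £54; quantity = 171.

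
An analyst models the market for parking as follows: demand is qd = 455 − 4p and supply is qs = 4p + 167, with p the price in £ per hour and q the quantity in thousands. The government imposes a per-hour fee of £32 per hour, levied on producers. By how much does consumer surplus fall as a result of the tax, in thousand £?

Without the tax, 455 − 4p = 4p + 167 gives 8p = 288, so p* = £36 and q* = 311.
With the tax collected from producers, supply shifts: qs = 4(p − 32) + 167.
Solving gives q = 247 with consumers paying £52 and producers receiving £20 (the £32 wedge).
ΔCS is the trapezoid between Q = 247 and Q = 311 of height £16: ½ · (311 + 247) · 16 = £4464.

Consumer surplus falls by £4464 thousand.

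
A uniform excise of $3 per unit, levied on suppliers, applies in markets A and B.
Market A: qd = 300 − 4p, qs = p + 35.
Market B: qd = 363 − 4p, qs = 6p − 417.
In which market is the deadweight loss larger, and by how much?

Market B, by $7.2.

Market A: pre-tax p* = $53, q* = 88; post-tax q = 85.6; deadweight loss = $3.6.
Market B: pre-tax p* = $78, q* = 51; post-tax q = 43.8; deadweight loss = $10.8.
Difference: $3.6 vs $10.8 → market B is larger by $7.2.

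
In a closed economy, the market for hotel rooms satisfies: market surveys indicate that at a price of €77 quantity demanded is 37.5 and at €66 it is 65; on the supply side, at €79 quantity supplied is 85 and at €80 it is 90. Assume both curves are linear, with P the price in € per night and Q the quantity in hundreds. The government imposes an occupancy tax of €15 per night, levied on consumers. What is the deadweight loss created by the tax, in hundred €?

Deadweight loss = €187.5 hundred.

Demand slope: (65 − 37.5)/(66 − 77) = -2.5, so Qd = 230 − 2.5P.
Supply slope: (90 − 85)/(80 − 79) = 5, so Qs = 5P − 310.
Before the tax: set 230 − 2.5P = 5P − 310 → P* = €72, Q* = 50.
With the tax collected from consumers, demand (in seller-price terms) shifts: Qd = 230 − 2.5(P + 15).
New equilibrium: consumers pay €82, suppliers receive €67, Q = 25. (Wedge: Pb − Ps = 15.)
Quantity falls by |ΔQ| = |50 − 25| = 25.
DWL = ½ · t · |ΔQ| = ½ · 15 · 25 = €187.5.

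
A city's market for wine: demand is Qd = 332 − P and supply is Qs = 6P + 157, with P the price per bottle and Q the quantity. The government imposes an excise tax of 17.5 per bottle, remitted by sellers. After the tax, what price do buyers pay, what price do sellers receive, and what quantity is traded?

Buyers pay 40; sellers receive 22.5; quantity = 292.

Before the tax: set 332 − P = 6P + 157 → P* = 25, Q* = 307.
With the tax collected from sellers, supply shifts: Qs = 6(P − 17.5) + 157.
New equilibrium: buyers pay 40, sellers receive 22.5, Q = 292. (Wedge: Pb − Ps = 17.5.)
The less price-elastic side of the market bears the larger share of a per-unit tax.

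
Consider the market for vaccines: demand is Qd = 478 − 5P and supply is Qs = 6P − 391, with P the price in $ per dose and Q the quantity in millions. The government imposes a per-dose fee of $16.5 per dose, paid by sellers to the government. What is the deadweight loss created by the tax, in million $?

Deadweight loss = $371.25 million.

Without the tax, 478 − 5P = 6P − 391 gives 11P = 869, so P* = $79 and Q* = 83.
With the tax collected from sellers, supply shifts: Qs = 6(P − 16.5) − 391.
New equilibrium: buyers pay $88, sellers receive $71.5, Q = 38. (Wedge: Pb − Ps = 16.5.)
Quantity falls by |ΔQ| = |83 − 38| = 45.
DWL = ½ · t · |ΔQ| = ½ · 16.5 · 45 = $371.25.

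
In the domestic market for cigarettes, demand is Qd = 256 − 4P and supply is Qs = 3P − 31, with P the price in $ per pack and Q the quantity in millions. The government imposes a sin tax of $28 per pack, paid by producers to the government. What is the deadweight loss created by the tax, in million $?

Deadweight loss = $672 million.

Without the tax, 256 − 4P = 3P − 31 gives 7P = 287, so P* = $41 and Q* = 92.
With the tax collected from producers, supply shifts: Qs = 3(P − 28) − 31.
Solving gives Q = 44 with consumers paying $53 and producers receiving $25 (the $28 wedge).
Quantity falls by |ΔQ| = |92 − 44| = 48.
DWL = ½ · t · |ΔQ| = ½ · 28 · 48 = $672.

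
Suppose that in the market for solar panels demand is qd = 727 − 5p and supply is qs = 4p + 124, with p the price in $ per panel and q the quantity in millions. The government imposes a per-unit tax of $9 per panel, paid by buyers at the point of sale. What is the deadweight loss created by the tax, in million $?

Without the tax, 727 − 5p = 4p + 124 gives 9p = 603, so p* = $67 and q* = 392.
With the tax collected from buyers, demand (in seller-price terms) shifts: qd = 727 − 5(p + 9).
New equilibrium: buyers pay $71, sellers receive $62, q = 372. (Wedge: pb − ps = 9.)
Quantity falls by |ΔQ| = |392 − 372| = 20.
DWL = ½ · t · |ΔQ| = ½ · 9 · 20 = $90.

Deadweight loss = $90 million.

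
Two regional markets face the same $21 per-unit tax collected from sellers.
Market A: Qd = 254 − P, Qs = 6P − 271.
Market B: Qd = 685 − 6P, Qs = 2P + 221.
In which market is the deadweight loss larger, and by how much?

Market A: pre-tax P* = $75, Q* = 179; post-tax Q = 161; deadweight loss = $189.
Market B: pre-tax P* = $58, Q* = 337; post-tax Q = 305.5; deadweight loss = $330.75.
Difference: $189 vs $330.75 → market B is larger by $141.75.

Market B, by $141.75.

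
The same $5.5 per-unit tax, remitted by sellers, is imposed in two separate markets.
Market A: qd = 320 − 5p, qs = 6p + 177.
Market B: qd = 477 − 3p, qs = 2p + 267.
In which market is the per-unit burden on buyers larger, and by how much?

Market A: pre-tax p* = $13, q* = 255; post-tax q = 240; per-unit burden on buyers = $3.
Market B: pre-tax p* = $42, q* = 351; post-tax q = 344.4; per-unit burden on buyers = $2.2.
Difference: $3 vs $2.2 → market A is larger by $0.8.

Market A, by $0.8.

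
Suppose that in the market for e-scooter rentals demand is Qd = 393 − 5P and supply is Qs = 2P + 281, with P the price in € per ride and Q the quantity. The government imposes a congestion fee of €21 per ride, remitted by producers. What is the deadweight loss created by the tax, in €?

Deadweight loss = €315.

Before the tax: set 393 − 5P = 2P + 281 → P* = €16, Q* = 313.
With the tax collected from producers, supply shifts: Qs = 2(P − 21) + 281.
New equilibrium: consumers pay €22, producers receive €1, Q = 283. (Wedge: Pb − Ps = 21.)
Quantity falls by |ΔQ| = |313 − 283| = 30.
DWL = ½ · t · |ΔQ| = ½ · 21 · 30 = €315.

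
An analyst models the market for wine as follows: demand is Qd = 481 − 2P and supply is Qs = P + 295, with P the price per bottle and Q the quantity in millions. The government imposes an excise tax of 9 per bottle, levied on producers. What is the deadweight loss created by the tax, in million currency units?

Deadweight loss = 27 million.

Without the tax, 481 − 2P = P + 295 gives 3P = 186, so P* = 62 and Q* = 357.
With the tax collected from producers, supply shifts: Qs = (P − 9) + 295.
New equilibrium: consumers pay 65, producers receive 56, Q = 351. (Wedge: Pb − Ps = 9.)
Quantity falls by |ΔQ| = |357 − 351| = 6.
DWL = ½ · t · |ΔQ| = ½ · 9 · 6 = 27.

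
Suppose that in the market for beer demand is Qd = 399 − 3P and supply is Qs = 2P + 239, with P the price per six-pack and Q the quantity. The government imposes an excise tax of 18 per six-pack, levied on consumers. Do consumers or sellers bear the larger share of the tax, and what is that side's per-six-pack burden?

Sellers bear the larger share: 10.8 per six-pack.

Without the tax, 399 − 3P = 2P + 239 gives 5P = 160, so P* = 32 and Q* = 303.
With the tax collected from consumers, demand (in seller-price terms) shifts: Qd = 399 − 3(P + 18).
New equilibrium: consumers pay 39.2, sellers receive 21.2, Q = 281.4. (Wedge: Pb − Ps = 18.)
Per-six-pack burden: consumers 7.2, sellers 10.8.
Sellers take the larger share because supply is less price-elastic here (demand slope 3 vs supply slope 2).
The less price-elastic side of the market bears the larger share of a per-unit tax.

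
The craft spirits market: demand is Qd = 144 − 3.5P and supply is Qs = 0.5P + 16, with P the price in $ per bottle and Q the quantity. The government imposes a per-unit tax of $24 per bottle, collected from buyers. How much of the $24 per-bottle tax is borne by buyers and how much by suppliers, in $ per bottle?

Before the tax: set 144 − 3.5P = 0.5P + 16 → P* = $32, Q* = 32.
With the tax collected from buyers, demand (in seller-price terms) shifts: Qd = 144 − 3.5(P + 24).
New equilibrium: buyers pay $35, suppliers receive $11, Q = 21.5. (Wedge: Pb − Ps = 24.)
Burden on buyers: $3; on suppliers: $21. (They sum to $24.)
The less price-elastic side of the market bears the larger share of a per-unit tax.

Buyers bear $3 per bottle; suppliers bear $21 per bottle.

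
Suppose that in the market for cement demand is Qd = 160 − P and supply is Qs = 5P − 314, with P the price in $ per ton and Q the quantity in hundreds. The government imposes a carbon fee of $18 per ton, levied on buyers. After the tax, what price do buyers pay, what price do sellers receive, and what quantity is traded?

Before the tax: set 160 − P = 5P − 314 → P* = $79, Q* = 81.
With the tax collected from buyers, demand (in seller-price terms) shifts: Qd = 160 − (P + 18).
Solving gives Q = 66 with buyers paying $94 and sellers receiving $76 (the $18 wedge).
The less price-elastic side of the market bears the larger share of a per-unit tax.

Buyers pay $94; sellers receive $76; quantity = 66.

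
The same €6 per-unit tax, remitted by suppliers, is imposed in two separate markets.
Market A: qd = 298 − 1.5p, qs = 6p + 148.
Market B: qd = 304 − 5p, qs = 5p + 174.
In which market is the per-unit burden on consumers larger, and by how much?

Market A, by €1.8.

Market A: pre-tax p* = €20, q* = 268; post-tax q = 260.8; per-unit burden on consumers = €4.8.
Market B: pre-tax p* = €13, q* = 239; post-tax q = 224; per-unit burden on consumers = €3.
Difference: €4.8 vs €3 → market A is larger by €1.8.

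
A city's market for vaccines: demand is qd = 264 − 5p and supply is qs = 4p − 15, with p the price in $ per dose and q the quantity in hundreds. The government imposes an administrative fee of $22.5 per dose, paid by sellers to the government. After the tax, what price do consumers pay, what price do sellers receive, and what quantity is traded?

Consumers pay $41; sellers receive $18.5; quantity = 59.

Without the tax, 264 − 5p = 4p − 15 gives 9p = 279, so p* = $31 and q* = 109.
With the tax collected from sellers, supply shifts: qs = 4(p − 22.5) − 15.
Solving gives q = 59 with consumers paying $41 and sellers receiving $18.5 (the $22.5 wedge).
The less price-elastic side of the market bears the larger share of a per-unit tax.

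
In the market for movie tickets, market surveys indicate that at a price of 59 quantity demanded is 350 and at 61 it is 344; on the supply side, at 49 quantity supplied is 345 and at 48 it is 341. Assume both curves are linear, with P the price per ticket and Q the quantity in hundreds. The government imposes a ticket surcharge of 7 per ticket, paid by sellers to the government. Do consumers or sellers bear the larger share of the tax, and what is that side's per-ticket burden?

Consumers bear the larger share: 4 per ticket.

Demand slope: (344 − 350)/(61 − 59) = -3, so Qd = 527 − 3P.
Supply slope: (341 − 345)/(48 − 49) = 4, so Qs = 4P + 149.
Without the tax, 527 − 3P = 4P + 149 gives 7P = 378, so P* = 54 and Q* = 365.
With the tax collected from sellers, supply shifts: Qs = 4(P − 7) + 149.
Solving gives Q = 353 with consumers paying 58 and sellers receiving 51 (the 7 wedge).
Per-ticket burden: consumers 4, sellers 3.
Consumers take the larger share because demand is less price-elastic here (demand slope 3 vs supply slope 4).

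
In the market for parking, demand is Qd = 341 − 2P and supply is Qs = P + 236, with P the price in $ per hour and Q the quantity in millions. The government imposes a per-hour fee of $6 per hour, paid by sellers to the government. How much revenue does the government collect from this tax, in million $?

Tax revenue = $1602 million.

Before the tax: set 341 − 2P = P + 236 → P* = $35, Q* = 271.
With the tax collected from sellers, supply shifts: Qs = (P − 6) + 236.
New equilibrium: buyers pay $37, sellers receive $31, Q = 267. (Wedge: Pb − Ps = 6.)
Revenue = t · Q = 6 · 267 = $1602.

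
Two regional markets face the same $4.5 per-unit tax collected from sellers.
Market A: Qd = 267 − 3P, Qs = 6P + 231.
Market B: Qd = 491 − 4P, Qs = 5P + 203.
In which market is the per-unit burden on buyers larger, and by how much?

Market A, by $0.5.

Market A: pre-tax P* = $4, Q* = 255; post-tax Q = 246; per-unit burden on buyers = $3.
Market B: pre-tax P* = $32, Q* = 363; post-tax Q = 353; per-unit burden on buyers = $2.5.
Difference: $3 vs $2.5 → market A is larger by $0.5.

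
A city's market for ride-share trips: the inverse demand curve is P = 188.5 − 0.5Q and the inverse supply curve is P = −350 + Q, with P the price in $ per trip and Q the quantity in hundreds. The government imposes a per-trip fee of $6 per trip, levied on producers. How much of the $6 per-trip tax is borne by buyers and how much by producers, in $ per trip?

Inverting to Q(P) form: Qd = 377 − 2P; Qs = P + 350.
Before the tax: set 377 − 2P = P + 350 → P* = $9, Q* = 359.
With the tax collected from producers, supply shifts: Qs = (P − 6) + 350.
Solving gives Q = 355 with buyers paying $11 and producers receiving $5 (the $6 wedge).
Burden on buyers: $2; on producers: $4. (They sum to $6.)
The less price-elastic side of the market bears the larger share of a per-unit tax.

Buyers bear $2 per trip; producers bear $4 per trip.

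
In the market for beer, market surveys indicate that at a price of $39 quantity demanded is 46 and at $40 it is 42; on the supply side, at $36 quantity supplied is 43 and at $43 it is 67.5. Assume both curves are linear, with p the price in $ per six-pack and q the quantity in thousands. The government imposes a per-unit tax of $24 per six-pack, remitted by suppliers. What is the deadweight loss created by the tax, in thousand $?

Deadweight loss = $537.6 thousand.

Demand slope: (42 − 46)/(40 − 39) = -4, so qd = 202 − 4p.
Supply slope: (67.5 − 43)/(43 − 36) = 3.5, so qs = 3.5p − 83.
Without the tax, 202 − 4p = 3.5p − 83 gives 7.5p = 285, so p* = $38 and q* = 50.
With the tax collected from suppliers, supply shifts: qs = 3.5(p − 24) − 83.
Solving gives q = 5.2 with buyers paying $49.2 and suppliers receiving $25.2 (the $24 wedge).
Quantity falls by |ΔQ| = |50 − 5.2| = 44.8.
DWL = ½ · t · |ΔQ| = ½ · 24 · 44.8 = $537.6.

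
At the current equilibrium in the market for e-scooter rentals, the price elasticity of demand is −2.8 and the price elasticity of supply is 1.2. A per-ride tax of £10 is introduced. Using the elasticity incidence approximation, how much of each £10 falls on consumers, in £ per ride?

Incidence ratio: consumers' share ≈ εs / (εs + |εd|) = 1.2 / (1.2 + 2.8) = 0.3.
So consumers bear ≈ 0.3 × £10 = £3; sellers bear £7.

Consumers bear ≈ £3 per ride.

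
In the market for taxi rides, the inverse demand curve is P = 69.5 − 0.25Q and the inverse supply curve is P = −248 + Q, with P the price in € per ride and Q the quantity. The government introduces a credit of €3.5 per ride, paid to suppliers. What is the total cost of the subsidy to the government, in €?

Inverting to Q(P) form: Qd = 278 − 4P; Qs = P + 248.
Before the subsidy: set 278 − 4P = P + 248 → P* = €6, Q* = 254.
With a per-unit subsidy paid to suppliers, each receives P + 3.5 per unit sold, so supply becomes Qs = (P + 3.5) + 248.
New equilibrium: buyers pay €5.3, suppliers receive €8.8, Q = 256.8. (Wedge: Pb − Ps = −3.5.)
Outlay = t · Q = 3.5 · 256.8 = €898.8.

Government outlay = €898.8.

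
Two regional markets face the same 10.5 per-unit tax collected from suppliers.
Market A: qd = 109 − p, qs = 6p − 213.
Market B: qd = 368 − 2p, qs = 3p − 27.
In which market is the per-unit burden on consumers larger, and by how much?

Market A: pre-tax p* = 46, q* = 63; post-tax q = 54; per-unit burden on consumers = 9.
Market B: pre-tax p* = 79, q* = 210; post-tax q = 197.4; per-unit burden on consumers = 6.3.
Difference: 9 vs 6.3 → market A is larger by 2.7.

Market A, by 2.7.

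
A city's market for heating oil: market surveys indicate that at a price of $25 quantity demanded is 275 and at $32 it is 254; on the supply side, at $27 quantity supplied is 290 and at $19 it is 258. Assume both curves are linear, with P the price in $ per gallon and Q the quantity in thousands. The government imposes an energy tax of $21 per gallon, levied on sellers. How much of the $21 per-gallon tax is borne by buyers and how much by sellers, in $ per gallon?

Demand slope: (254 − 275)/(32 − 25) = -3, so Qd = 350 − 3P.
Supply slope: (258 − 290)/(19 − 27) = 4, so Qs = 4P + 182.
Without the tax, 350 − 3P = 4P + 182 gives 7P = 168, so P* = $24 and Q* = 278.
With the tax collected from sellers, supply shifts: Qs = 4(P − 21) + 182.
New equilibrium: buyers pay $36, sellers receive $15, Q = 242. (Wedge: Pb − Ps = 21.)
Burden on buyers: $12; on sellers: $9. (They sum to $21.)
The less price-elastic side of the market bears the larger share of a per-unit tax.

Buyers bear $12 per gallon; sellers bear $9 per gallon.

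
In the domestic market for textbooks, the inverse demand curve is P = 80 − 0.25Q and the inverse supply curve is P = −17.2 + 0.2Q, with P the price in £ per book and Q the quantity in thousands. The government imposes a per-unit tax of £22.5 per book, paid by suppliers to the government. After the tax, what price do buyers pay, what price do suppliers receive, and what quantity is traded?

Rewrite in direct form: Qd = 320 − 4P and Qs = 5P + 86.
Before the tax: set 320 − 4P = 5P + 86 → P* = £26, Q* = 216.
With the tax collected from suppliers, supply shifts: Qs = 5(P − 22.5) + 86.
New equilibrium: buyers pay £38.5, suppliers receive £16, Q = 166. (Wedge: Pb − Ps = 22.5.)

Buyers pay £38.5; suppliers receive £16; quantity = 166.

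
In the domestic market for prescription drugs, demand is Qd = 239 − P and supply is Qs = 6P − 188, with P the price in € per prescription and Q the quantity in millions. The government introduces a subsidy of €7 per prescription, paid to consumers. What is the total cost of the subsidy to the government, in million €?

Before the subsidy: set 239 − P = 6P − 188 → P* = €61, Q* = 178.
With a per-unit subsidy paid to consumers, each effectively pays P − 7, so demand becomes Qd = 239 − (P − 7).
Solving gives Q = 184 with consumers paying €55 and suppliers receiving €62 (the €7 wedge).
Outlay = t · Q = 7 · 184 = €1288.

Government outlay = €1288 million.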